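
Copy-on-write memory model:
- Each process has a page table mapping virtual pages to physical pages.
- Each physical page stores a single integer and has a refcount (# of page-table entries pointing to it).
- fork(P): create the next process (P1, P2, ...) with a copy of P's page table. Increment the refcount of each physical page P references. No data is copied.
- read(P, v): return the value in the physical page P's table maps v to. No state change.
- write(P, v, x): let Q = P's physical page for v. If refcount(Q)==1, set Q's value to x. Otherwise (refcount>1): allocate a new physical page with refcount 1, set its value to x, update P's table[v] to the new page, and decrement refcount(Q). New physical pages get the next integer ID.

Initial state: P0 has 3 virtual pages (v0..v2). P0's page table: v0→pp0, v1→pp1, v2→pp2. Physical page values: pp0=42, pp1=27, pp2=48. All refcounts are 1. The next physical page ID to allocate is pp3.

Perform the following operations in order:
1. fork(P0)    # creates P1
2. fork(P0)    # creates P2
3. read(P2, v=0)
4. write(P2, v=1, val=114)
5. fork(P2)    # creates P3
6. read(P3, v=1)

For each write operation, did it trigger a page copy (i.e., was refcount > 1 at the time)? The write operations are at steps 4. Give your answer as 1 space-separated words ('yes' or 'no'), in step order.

Op 1: fork(P0) -> P1. 3 ppages; refcounts: pp0:2 pp1:2 pp2:2
Op 2: fork(P0) -> P2. 3 ppages; refcounts: pp0:3 pp1:3 pp2:3
Op 3: read(P2, v0) -> 42. No state change.
Op 4: write(P2, v1, 114). refcount(pp1)=3>1 -> COPY to pp3. 4 ppages; refcounts: pp0:3 pp1:2 pp2:3 pp3:1
Op 5: fork(P2) -> P3. 4 ppages; refcounts: pp0:4 pp1:2 pp2:4 pp3:2
Op 6: read(P3, v1) -> 114. No state change.

yes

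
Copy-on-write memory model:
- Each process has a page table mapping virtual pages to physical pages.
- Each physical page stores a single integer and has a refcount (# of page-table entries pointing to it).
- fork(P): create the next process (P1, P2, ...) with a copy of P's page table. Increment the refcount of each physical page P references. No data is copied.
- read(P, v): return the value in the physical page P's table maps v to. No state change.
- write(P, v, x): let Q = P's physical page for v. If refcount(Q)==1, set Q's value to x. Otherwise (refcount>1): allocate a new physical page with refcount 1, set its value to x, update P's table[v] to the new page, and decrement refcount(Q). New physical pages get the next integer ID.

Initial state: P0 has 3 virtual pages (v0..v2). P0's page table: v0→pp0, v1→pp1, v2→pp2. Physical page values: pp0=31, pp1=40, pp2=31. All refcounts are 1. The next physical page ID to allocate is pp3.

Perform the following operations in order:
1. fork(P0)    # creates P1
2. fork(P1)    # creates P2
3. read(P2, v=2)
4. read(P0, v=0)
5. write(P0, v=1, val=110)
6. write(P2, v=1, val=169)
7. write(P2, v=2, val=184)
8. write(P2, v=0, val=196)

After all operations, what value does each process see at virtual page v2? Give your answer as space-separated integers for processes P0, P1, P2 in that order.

Op 1: fork(P0) -> P1. 3 ppages; refcounts: pp0:2 pp1:2 pp2:2
Op 2: fork(P1) -> P2. 3 ppages; refcounts: pp0:3 pp1:3 pp2:3
Op 3: read(P2, v2) -> 31. No state change.
Op 4: read(P0, v0) -> 31. No state change.
Op 5: write(P0, v1, 110). refcount(pp1)=3>1 -> COPY to pp3. 4 ppages; refcounts: pp0:3 pp1:2 pp2:3 pp3:1
Op 6: write(P2, v1, 169). refcount(pp1)=2>1 -> COPY to pp4. 5 ppages; refcounts: pp0:3 pp1:1 pp2:3 pp3:1 pp4:1
Op 7: write(P2, v2, 184). refcount(pp2)=3>1 -> COPY to pp5. 6 ppages; refcounts: pp0:3 pp1:1 pp2:2 pp3:1 pp4:1 pp5:1
Op 8: write(P2, v0, 196). refcount(pp0)=3>1 -> COPY to pp6. 7 ppages; refcounts: pp0:2 pp1:1 pp2:2 pp3:1 pp4:1 pp5:1 pp6:1
P0: v2 -> pp2 = 31
P1: v2 -> pp2 = 31
P2: v2 -> pp5 = 184

Answer: 31 31 184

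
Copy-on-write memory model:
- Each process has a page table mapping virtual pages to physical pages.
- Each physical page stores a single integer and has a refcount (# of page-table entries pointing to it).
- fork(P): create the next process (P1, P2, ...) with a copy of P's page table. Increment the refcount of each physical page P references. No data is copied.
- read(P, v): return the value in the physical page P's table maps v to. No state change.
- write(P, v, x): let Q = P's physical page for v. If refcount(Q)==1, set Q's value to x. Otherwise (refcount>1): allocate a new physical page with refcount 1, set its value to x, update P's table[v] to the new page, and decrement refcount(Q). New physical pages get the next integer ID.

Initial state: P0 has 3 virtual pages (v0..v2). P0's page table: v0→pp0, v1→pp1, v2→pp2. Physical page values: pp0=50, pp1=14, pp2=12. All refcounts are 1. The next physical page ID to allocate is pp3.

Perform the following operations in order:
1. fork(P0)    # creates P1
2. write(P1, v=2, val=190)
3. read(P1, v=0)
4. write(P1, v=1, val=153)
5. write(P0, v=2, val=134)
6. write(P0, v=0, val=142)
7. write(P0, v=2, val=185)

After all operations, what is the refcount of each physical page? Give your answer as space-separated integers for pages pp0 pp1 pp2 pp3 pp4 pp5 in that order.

Answer: 1 1 1 1 1 1

Derivation:
Op 1: fork(P0) -> P1. 3 ppages; refcounts: pp0:2 pp1:2 pp2:2
Op 2: write(P1, v2, 190). refcount(pp2)=2>1 -> COPY to pp3. 4 ppages; refcounts: pp0:2 pp1:2 pp2:1 pp3:1
Op 3: read(P1, v0) -> 50. No state change.
Op 4: write(P1, v1, 153). refcount(pp1)=2>1 -> COPY to pp4. 5 ppages; refcounts: pp0:2 pp1:1 pp2:1 pp3:1 pp4:1
Op 5: write(P0, v2, 134). refcount(pp2)=1 -> write in place. 5 ppages; refcounts: pp0:2 pp1:1 pp2:1 pp3:1 pp4:1
Op 6: write(P0, v0, 142). refcount(pp0)=2>1 -> COPY to pp5. 6 ppages; refcounts: pp0:1 pp1:1 pp2:1 pp3:1 pp4:1 pp5:1
Op 7: write(P0, v2, 185). refcount(pp2)=1 -> write in place. 6 ppages; refcounts: pp0:1 pp1:1 pp2:1 pp3:1 pp4:1 pp5:1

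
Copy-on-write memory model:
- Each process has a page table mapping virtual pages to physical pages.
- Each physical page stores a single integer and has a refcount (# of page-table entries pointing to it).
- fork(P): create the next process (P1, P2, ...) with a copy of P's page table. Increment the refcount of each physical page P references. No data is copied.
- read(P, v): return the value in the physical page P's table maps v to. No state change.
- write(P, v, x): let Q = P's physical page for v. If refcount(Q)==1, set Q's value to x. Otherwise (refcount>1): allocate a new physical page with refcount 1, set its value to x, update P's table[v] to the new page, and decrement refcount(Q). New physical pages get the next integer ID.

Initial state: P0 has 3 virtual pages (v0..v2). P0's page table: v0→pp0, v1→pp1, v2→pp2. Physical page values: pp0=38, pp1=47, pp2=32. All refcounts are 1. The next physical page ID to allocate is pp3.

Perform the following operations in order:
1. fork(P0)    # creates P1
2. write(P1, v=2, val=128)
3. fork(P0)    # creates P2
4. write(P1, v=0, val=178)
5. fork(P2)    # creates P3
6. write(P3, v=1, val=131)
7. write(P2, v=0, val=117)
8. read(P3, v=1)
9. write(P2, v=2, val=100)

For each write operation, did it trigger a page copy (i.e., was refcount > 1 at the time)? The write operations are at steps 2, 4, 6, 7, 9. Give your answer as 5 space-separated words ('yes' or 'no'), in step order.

Op 1: fork(P0) -> P1. 3 ppages; refcounts: pp0:2 pp1:2 pp2:2
Op 2: write(P1, v2, 128). refcount(pp2)=2>1 -> COPY to pp3. 4 ppages; refcounts: pp0:2 pp1:2 pp2:1 pp3:1
Op 3: fork(P0) -> P2. 4 ppages; refcounts: pp0:3 pp1:3 pp2:2 pp3:1
Op 4: write(P1, v0, 178). refcount(pp0)=3>1 -> COPY to pp4. 5 ppages; refcounts: pp0:2 pp1:3 pp2:2 pp3:1 pp4:1
Op 5: fork(P2) -> P3. 5 ppages; refcounts: pp0:3 pp1:4 pp2:3 pp3:1 pp4:1
Op 6: write(P3, v1, 131). refcount(pp1)=4>1 -> COPY to pp5. 6 ppages; refcounts: pp0:3 pp1:3 pp2:3 pp3:1 pp4:1 pp5:1
Op 7: write(P2, v0, 117). refcount(pp0)=3>1 -> COPY to pp6. 7 ppages; refcounts: pp0:2 pp1:3 pp2:3 pp3:1 pp4:1 pp5:1 pp6:1
Op 8: read(P3, v1) -> 131. No state change.
Op 9: write(P2, v2, 100). refcount(pp2)=3>1 -> COPY to pp7. 8 ppages; refcounts: pp0:2 pp1:3 pp2:2 pp3:1 pp4:1 pp5:1 pp6:1 pp7:1

yes yes yes yes yes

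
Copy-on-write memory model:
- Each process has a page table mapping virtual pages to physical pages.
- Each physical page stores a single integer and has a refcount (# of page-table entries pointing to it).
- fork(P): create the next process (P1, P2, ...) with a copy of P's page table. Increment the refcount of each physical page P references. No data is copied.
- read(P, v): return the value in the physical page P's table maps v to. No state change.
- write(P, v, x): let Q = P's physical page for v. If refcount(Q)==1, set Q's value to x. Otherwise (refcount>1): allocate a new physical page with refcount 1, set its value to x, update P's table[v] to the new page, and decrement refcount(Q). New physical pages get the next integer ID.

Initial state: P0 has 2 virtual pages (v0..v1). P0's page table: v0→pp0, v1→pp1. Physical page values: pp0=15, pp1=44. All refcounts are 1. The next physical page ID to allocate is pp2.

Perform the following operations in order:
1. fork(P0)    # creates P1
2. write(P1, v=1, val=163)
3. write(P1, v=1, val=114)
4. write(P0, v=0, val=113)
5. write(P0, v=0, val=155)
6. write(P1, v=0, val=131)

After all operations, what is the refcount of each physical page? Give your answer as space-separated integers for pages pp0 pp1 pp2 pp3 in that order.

Answer: 1 1 1 1

Derivation:
Op 1: fork(P0) -> P1. 2 ppages; refcounts: pp0:2 pp1:2
Op 2: write(P1, v1, 163). refcount(pp1)=2>1 -> COPY to pp2. 3 ppages; refcounts: pp0:2 pp1:1 pp2:1
Op 3: write(P1, v1, 114). refcount(pp2)=1 -> write in place. 3 ppages; refcounts: pp0:2 pp1:1 pp2:1
Op 4: write(P0, v0, 113). refcount(pp0)=2>1 -> COPY to pp3. 4 ppages; refcounts: pp0:1 pp1:1 pp2:1 pp3:1
Op 5: write(P0, v0, 155). refcount(pp3)=1 -> write in place. 4 ppages; refcounts: pp0:1 pp1:1 pp2:1 pp3:1
Op 6: write(P1, v0, 131). refcount(pp0)=1 -> write in place. 4 ppages; refcounts: pp0:1 pp1:1 pp2:1 pp3:1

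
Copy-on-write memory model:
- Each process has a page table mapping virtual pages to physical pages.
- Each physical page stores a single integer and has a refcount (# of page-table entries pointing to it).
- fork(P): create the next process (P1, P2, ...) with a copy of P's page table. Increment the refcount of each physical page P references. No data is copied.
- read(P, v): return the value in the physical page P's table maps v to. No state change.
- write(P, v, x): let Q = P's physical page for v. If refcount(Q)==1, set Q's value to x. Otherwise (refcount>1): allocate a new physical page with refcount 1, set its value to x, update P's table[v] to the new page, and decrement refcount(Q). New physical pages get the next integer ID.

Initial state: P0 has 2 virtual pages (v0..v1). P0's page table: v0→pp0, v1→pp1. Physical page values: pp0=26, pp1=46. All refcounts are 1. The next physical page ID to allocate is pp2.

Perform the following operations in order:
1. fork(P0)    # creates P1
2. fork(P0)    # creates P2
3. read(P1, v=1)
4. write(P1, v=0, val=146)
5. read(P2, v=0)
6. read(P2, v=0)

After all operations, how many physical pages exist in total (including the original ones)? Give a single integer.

Op 1: fork(P0) -> P1. 2 ppages; refcounts: pp0:2 pp1:2
Op 2: fork(P0) -> P2. 2 ppages; refcounts: pp0:3 pp1:3
Op 3: read(P1, v1) -> 46. No state change.
Op 4: write(P1, v0, 146). refcount(pp0)=3>1 -> COPY to pp2. 3 ppages; refcounts: pp0:2 pp1:3 pp2:1
Op 5: read(P2, v0) -> 26. No state change.
Op 6: read(P2, v0) -> 26. No state change.

Answer: 3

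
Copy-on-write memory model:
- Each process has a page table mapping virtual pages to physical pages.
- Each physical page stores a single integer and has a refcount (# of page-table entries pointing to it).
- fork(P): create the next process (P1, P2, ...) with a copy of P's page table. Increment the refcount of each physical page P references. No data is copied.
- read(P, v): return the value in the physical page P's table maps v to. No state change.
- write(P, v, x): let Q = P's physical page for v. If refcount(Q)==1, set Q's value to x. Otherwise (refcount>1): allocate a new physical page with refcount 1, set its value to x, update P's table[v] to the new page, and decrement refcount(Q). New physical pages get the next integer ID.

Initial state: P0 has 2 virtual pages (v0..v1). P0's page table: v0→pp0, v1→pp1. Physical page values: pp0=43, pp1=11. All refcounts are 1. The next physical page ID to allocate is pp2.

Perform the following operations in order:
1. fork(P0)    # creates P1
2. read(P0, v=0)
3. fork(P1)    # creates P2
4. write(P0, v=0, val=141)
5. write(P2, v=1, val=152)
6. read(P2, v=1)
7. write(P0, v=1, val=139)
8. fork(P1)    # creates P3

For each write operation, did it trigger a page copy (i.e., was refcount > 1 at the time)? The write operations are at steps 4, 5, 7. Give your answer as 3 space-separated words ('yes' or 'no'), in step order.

Op 1: fork(P0) -> P1. 2 ppages; refcounts: pp0:2 pp1:2
Op 2: read(P0, v0) -> 43. No state change.
Op 3: fork(P1) -> P2. 2 ppages; refcounts: pp0:3 pp1:3
Op 4: write(P0, v0, 141). refcount(pp0)=3>1 -> COPY to pp2. 3 ppages; refcounts: pp0:2 pp1:3 pp2:1
Op 5: write(P2, v1, 152). refcount(pp1)=3>1 -> COPY to pp3. 4 ppages; refcounts: pp0:2 pp1:2 pp2:1 pp3:1
Op 6: read(P2, v1) -> 152. No state change.
Op 7: write(P0, v1, 139). refcount(pp1)=2>1 -> COPY to pp4. 5 ppages; refcounts: pp0:2 pp1:1 pp2:1 pp3:1 pp4:1
Op 8: fork(P1) -> P3. 5 ppages; refcounts: pp0:3 pp1:2 pp2:1 pp3:1 pp4:1

yes yes yes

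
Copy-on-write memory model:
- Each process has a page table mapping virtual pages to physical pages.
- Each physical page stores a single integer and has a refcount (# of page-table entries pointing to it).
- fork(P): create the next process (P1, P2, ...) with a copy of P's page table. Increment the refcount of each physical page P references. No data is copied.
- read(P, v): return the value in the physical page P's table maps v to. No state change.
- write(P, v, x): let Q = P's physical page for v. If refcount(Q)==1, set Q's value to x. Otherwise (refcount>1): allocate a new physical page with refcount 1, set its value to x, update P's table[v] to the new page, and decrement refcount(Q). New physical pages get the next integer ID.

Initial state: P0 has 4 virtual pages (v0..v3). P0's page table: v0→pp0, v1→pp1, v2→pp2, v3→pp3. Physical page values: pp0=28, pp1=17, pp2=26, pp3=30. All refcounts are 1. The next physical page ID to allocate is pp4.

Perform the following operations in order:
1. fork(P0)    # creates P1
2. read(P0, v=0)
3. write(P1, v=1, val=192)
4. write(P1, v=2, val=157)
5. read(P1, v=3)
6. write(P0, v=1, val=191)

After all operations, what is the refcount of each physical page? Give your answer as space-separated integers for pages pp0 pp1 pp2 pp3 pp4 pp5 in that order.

Answer: 2 1 1 2 1 1

Derivation:
Op 1: fork(P0) -> P1. 4 ppages; refcounts: pp0:2 pp1:2 pp2:2 pp3:2
Op 2: read(P0, v0) -> 28. No state change.
Op 3: write(P1, v1, 192). refcount(pp1)=2>1 -> COPY to pp4. 5 ppages; refcounts: pp0:2 pp1:1 pp2:2 pp3:2 pp4:1
Op 4: write(P1, v2, 157). refcount(pp2)=2>1 -> COPY to pp5. 6 ppages; refcounts: pp0:2 pp1:1 pp2:1 pp3:2 pp4:1 pp5:1
Op 5: read(P1, v3) -> 30. No state change.
Op 6: write(P0, v1, 191). refcount(pp1)=1 -> write in place. 6 ppages; refcounts: pp0:2 pp1:1 pp2:1 pp3:2 pp4:1 pp5:1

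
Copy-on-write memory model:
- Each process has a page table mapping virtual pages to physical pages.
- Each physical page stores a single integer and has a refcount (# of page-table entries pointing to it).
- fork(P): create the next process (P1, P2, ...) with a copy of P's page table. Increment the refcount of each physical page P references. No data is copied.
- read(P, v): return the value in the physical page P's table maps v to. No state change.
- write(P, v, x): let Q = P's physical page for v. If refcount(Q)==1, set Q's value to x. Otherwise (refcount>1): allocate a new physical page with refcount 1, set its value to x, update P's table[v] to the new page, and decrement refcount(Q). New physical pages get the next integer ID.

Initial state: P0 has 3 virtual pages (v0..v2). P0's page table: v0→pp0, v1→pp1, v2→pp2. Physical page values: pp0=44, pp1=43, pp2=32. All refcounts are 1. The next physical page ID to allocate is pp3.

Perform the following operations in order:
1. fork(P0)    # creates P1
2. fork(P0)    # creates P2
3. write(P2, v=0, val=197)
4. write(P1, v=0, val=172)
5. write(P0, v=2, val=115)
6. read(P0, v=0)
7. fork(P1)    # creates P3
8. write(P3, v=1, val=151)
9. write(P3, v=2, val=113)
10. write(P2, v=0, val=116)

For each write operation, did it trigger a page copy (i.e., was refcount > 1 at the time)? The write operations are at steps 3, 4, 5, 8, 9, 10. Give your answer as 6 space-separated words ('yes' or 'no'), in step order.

Op 1: fork(P0) -> P1. 3 ppages; refcounts: pp0:2 pp1:2 pp2:2
Op 2: fork(P0) -> P2. 3 ppages; refcounts: pp0:3 pp1:3 pp2:3
Op 3: write(P2, v0, 197). refcount(pp0)=3>1 -> COPY to pp3. 4 ppages; refcounts: pp0:2 pp1:3 pp2:3 pp3:1
Op 4: write(P1, v0, 172). refcount(pp0)=2>1 -> COPY to pp4. 5 ppages; refcounts: pp0:1 pp1:3 pp2:3 pp3:1 pp4:1
Op 5: write(P0, v2, 115). refcount(pp2)=3>1 -> COPY to pp5. 6 ppages; refcounts: pp0:1 pp1:3 pp2:2 pp3:1 pp4:1 pp5:1
Op 6: read(P0, v0) -> 44. No state change.
Op 7: fork(P1) -> P3. 6 ppages; refcounts: pp0:1 pp1:4 pp2:3 pp3:1 pp4:2 pp5:1
Op 8: write(P3, v1, 151). refcount(pp1)=4>1 -> COPY to pp6. 7 ppages; refcounts: pp0:1 pp1:3 pp2:3 pp3:1 pp4:2 pp5:1 pp6:1
Op 9: write(P3, v2, 113). refcount(pp2)=3>1 -> COPY to pp7. 8 ppages; refcounts: pp0:1 pp1:3 pp2:2 pp3:1 pp4:2 pp5:1 pp6:1 pp7:1
Op 10: write(P2, v0, 116). refcount(pp3)=1 -> write in place. 8 ppages; refcounts: pp0:1 pp1:3 pp2:2 pp3:1 pp4:2 pp5:1 pp6:1 pp7:1

yes yes yes yes yes no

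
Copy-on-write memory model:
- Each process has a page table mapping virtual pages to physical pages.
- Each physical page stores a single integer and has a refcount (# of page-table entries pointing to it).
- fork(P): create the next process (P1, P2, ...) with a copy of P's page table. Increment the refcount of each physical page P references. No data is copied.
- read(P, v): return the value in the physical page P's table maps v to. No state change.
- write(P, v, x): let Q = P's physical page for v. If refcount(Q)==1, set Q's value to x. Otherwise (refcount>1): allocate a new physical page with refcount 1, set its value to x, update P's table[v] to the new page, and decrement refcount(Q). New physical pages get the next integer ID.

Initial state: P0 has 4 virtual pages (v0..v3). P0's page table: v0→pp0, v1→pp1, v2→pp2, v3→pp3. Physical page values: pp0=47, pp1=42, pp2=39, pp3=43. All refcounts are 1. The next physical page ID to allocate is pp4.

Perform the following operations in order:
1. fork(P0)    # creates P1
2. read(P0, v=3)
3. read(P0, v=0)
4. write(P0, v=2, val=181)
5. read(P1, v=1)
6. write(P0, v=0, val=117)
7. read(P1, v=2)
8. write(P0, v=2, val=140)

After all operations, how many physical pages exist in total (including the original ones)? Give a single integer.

Answer: 6

Derivation:
Op 1: fork(P0) -> P1. 4 ppages; refcounts: pp0:2 pp1:2 pp2:2 pp3:2
Op 2: read(P0, v3) -> 43. No state change.
Op 3: read(P0, v0) -> 47. No state change.
Op 4: write(P0, v2, 181). refcount(pp2)=2>1 -> COPY to pp4. 5 ppages; refcounts: pp0:2 pp1:2 pp2:1 pp3:2 pp4:1
Op 5: read(P1, v1) -> 42. No state change.
Op 6: write(P0, v0, 117). refcount(pp0)=2>1 -> COPY to pp5. 6 ppages; refcounts: pp0:1 pp1:2 pp2:1 pp3:2 pp4:1 pp5:1
Op 7: read(P1, v2) -> 39. No state change.
Op 8: write(P0, v2, 140). refcount(pp4)=1 -> write in place. 6 ppages; refcounts: pp0:1 pp1:2 pp2:1 pp3:2 pp4:1 pp5:1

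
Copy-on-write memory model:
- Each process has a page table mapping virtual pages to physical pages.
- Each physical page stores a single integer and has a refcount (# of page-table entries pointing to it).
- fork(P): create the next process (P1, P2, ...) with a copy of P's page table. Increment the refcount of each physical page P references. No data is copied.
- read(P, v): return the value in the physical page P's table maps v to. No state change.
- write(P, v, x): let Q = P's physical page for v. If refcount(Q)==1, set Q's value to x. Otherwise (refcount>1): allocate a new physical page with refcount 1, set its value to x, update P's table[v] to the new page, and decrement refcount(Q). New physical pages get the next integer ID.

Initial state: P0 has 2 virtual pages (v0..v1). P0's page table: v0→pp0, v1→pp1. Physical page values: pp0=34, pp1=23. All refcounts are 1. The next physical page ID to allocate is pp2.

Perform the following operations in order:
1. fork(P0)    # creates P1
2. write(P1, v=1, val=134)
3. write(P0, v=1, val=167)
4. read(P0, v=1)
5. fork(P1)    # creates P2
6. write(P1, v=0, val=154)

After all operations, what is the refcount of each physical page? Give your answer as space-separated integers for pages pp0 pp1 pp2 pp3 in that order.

Answer: 2 1 2 1

Derivation:
Op 1: fork(P0) -> P1. 2 ppages; refcounts: pp0:2 pp1:2
Op 2: write(P1, v1, 134). refcount(pp1)=2>1 -> COPY to pp2. 3 ppages; refcounts: pp0:2 pp1:1 pp2:1
Op 3: write(P0, v1, 167). refcount(pp1)=1 -> write in place. 3 ppages; refcounts: pp0:2 pp1:1 pp2:1
Op 4: read(P0, v1) -> 167. No state change.
Op 5: fork(P1) -> P2. 3 ppages; refcounts: pp0:3 pp1:1 pp2:2
Op 6: write(P1, v0, 154). refcount(pp0)=3>1 -> COPY to pp3. 4 ppages; refcounts: pp0:2 pp1:1 pp2:2 pp3:1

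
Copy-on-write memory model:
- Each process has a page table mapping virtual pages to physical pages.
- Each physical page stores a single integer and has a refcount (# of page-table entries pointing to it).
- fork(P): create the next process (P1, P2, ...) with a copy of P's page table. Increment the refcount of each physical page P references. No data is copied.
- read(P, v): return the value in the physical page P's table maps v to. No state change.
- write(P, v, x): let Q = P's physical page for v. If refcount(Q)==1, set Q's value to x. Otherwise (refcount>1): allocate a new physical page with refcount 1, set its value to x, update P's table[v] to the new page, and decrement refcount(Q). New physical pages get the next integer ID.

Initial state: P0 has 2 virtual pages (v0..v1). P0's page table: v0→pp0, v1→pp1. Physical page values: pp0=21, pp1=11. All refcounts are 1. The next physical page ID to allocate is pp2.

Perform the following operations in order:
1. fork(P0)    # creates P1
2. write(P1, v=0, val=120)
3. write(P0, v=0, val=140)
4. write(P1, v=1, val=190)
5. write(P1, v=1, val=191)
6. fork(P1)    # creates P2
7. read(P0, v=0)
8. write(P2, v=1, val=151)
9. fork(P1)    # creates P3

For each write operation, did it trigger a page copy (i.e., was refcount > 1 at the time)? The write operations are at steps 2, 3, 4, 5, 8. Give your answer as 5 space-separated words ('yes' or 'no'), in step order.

Op 1: fork(P0) -> P1. 2 ppages; refcounts: pp0:2 pp1:2
Op 2: write(P1, v0, 120). refcount(pp0)=2>1 -> COPY to pp2. 3 ppages; refcounts: pp0:1 pp1:2 pp2:1
Op 3: write(P0, v0, 140). refcount(pp0)=1 -> write in place. 3 ppages; refcounts: pp0:1 pp1:2 pp2:1
Op 4: write(P1, v1, 190). refcount(pp1)=2>1 -> COPY to pp3. 4 ppages; refcounts: pp0:1 pp1:1 pp2:1 pp3:1
Op 5: write(P1, v1, 191). refcount(pp3)=1 -> write in place. 4 ppages; refcounts: pp0:1 pp1:1 pp2:1 pp3:1
Op 6: fork(P1) -> P2. 4 ppages; refcounts: pp0:1 pp1:1 pp2:2 pp3:2
Op 7: read(P0, v0) -> 140. No state change.
Op 8: write(P2, v1, 151). refcount(pp3)=2>1 -> COPY to pp4. 5 ppages; refcounts: pp0:1 pp1:1 pp2:2 pp3:1 pp4:1
Op 9: fork(P1) -> P3. 5 ppages; refcounts: pp0:1 pp1:1 pp2:3 pp3:2 pp4:1

yes no yes no yes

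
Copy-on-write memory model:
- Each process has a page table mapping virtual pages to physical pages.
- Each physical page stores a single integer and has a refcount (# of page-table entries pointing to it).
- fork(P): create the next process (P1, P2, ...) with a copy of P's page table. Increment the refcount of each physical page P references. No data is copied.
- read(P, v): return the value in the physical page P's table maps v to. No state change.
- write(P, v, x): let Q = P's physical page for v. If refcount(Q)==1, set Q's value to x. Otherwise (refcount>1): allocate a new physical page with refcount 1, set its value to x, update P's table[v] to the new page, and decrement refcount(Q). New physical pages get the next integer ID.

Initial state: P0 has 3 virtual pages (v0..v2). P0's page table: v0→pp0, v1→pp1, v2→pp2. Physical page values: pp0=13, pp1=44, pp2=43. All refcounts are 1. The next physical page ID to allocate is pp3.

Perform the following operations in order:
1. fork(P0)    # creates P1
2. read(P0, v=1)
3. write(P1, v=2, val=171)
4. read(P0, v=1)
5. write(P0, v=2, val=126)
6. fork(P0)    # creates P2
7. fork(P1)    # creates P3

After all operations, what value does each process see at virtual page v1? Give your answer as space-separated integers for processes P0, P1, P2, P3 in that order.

Answer: 44 44 44 44

Derivation:
Op 1: fork(P0) -> P1. 3 ppages; refcounts: pp0:2 pp1:2 pp2:2
Op 2: read(P0, v1) -> 44. No state change.
Op 3: write(P1, v2, 171). refcount(pp2)=2>1 -> COPY to pp3. 4 ppages; refcounts: pp0:2 pp1:2 pp2:1 pp3:1
Op 4: read(P0, v1) -> 44. No state change.
Op 5: write(P0, v2, 126). refcount(pp2)=1 -> write in place. 4 ppages; refcounts: pp0:2 pp1:2 pp2:1 pp3:1
Op 6: fork(P0) -> P2. 4 ppages; refcounts: pp0:3 pp1:3 pp2:2 pp3:1
Op 7: fork(P1) -> P3. 4 ppages; refcounts: pp0:4 pp1:4 pp2:2 pp3:2
P0: v1 -> pp1 = 44
P1: v1 -> pp1 = 44
P2: v1 -> pp1 = 44
P3: v1 -> pp1 = 44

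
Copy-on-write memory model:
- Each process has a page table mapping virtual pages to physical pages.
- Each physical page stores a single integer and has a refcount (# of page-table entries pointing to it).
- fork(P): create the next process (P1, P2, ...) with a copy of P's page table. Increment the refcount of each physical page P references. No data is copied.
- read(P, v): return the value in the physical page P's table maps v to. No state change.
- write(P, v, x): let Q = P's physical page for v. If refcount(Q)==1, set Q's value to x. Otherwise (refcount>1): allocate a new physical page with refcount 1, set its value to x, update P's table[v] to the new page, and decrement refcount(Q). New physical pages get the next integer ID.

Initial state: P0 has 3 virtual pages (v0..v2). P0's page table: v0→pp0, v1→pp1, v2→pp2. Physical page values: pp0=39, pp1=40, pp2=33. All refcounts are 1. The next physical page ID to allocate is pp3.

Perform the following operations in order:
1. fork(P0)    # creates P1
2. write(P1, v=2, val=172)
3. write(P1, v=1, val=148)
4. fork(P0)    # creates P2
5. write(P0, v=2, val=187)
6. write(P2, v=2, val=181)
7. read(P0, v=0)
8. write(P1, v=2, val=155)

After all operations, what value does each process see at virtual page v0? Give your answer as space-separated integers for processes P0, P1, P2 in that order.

Op 1: fork(P0) -> P1. 3 ppages; refcounts: pp0:2 pp1:2 pp2:2
Op 2: write(P1, v2, 172). refcount(pp2)=2>1 -> COPY to pp3. 4 ppages; refcounts: pp0:2 pp1:2 pp2:1 pp3:1
Op 3: write(P1, v1, 148). refcount(pp1)=2>1 -> COPY to pp4. 5 ppages; refcounts: pp0:2 pp1:1 pp2:1 pp3:1 pp4:1
Op 4: fork(P0) -> P2. 5 ppages; refcounts: pp0:3 pp1:2 pp2:2 pp3:1 pp4:1
Op 5: write(P0, v2, 187). refcount(pp2)=2>1 -> COPY to pp5. 6 ppages; refcounts: pp0:3 pp1:2 pp2:1 pp3:1 pp4:1 pp5:1
Op 6: write(P2, v2, 181). refcount(pp2)=1 -> write in place. 6 ppages; refcounts: pp0:3 pp1:2 pp2:1 pp3:1 pp4:1 pp5:1
Op 7: read(P0, v0) -> 39. No state change.
Op 8: write(P1, v2, 155). refcount(pp3)=1 -> write in place. 6 ppages; refcounts: pp0:3 pp1:2 pp2:1 pp3:1 pp4:1 pp5:1
P0: v0 -> pp0 = 39
P1: v0 -> pp0 = 39
P2: v0 -> pp0 = 39

Answer: 39 39 39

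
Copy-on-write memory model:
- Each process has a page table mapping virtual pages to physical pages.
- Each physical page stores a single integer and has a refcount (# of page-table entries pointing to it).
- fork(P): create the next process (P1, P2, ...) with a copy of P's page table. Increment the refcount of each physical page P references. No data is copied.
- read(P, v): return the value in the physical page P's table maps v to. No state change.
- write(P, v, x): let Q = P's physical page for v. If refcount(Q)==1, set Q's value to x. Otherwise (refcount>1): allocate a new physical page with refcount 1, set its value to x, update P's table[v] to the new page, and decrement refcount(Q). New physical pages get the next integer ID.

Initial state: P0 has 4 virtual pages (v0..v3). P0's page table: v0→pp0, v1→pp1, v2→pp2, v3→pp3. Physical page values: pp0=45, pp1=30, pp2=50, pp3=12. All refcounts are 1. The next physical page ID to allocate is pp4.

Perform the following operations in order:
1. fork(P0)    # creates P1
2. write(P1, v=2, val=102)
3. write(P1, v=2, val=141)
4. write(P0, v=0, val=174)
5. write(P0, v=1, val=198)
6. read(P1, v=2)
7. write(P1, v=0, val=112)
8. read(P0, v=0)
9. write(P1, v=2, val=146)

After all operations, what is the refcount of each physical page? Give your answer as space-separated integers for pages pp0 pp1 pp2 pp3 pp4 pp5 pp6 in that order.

Op 1: fork(P0) -> P1. 4 ppages; refcounts: pp0:2 pp1:2 pp2:2 pp3:2
Op 2: write(P1, v2, 102). refcount(pp2)=2>1 -> COPY to pp4. 5 ppages; refcounts: pp0:2 pp1:2 pp2:1 pp3:2 pp4:1
Op 3: write(P1, v2, 141). refcount(pp4)=1 -> write in place. 5 ppages; refcounts: pp0:2 pp1:2 pp2:1 pp3:2 pp4:1
Op 4: write(P0, v0, 174). refcount(pp0)=2>1 -> COPY to pp5. 6 ppages; refcounts: pp0:1 pp1:2 pp2:1 pp3:2 pp4:1 pp5:1
Op 5: write(P0, v1, 198). refcount(pp1)=2>1 -> COPY to pp6. 7 ppages; refcounts: pp0:1 pp1:1 pp2:1 pp3:2 pp4:1 pp5:1 pp6:1
Op 6: read(P1, v2) -> 141. No state change.
Op 7: write(P1, v0, 112). refcount(pp0)=1 -> write in place. 7 ppages; refcounts: pp0:1 pp1:1 pp2:1 pp3:2 pp4:1 pp5:1 pp6:1
Op 8: read(P0, v0) -> 174. No state change.
Op 9: write(P1, v2, 146). refcount(pp4)=1 -> write in place. 7 ppages; refcounts: pp0:1 pp1:1 pp2:1 pp3:2 pp4:1 pp5:1 pp6:1

Answer: 1 1 1 2 1 1 1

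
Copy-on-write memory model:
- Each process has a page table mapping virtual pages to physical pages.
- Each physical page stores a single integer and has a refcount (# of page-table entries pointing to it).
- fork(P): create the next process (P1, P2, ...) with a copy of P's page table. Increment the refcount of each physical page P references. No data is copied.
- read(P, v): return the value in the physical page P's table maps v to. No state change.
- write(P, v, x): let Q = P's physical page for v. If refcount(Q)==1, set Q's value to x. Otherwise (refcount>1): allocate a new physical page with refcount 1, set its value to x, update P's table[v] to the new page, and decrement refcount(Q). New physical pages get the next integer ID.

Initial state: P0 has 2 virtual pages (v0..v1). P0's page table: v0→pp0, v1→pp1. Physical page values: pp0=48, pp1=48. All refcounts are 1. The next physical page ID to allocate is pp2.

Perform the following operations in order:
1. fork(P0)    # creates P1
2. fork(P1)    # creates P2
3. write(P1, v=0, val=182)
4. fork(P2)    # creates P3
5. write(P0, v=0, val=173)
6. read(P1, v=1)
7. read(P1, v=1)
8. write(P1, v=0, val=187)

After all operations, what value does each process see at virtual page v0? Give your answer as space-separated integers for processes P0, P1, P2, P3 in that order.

Op 1: fork(P0) -> P1. 2 ppages; refcounts: pp0:2 pp1:2
Op 2: fork(P1) -> P2. 2 ppages; refcounts: pp0:3 pp1:3
Op 3: write(P1, v0, 182). refcount(pp0)=3>1 -> COPY to pp2. 3 ppages; refcounts: pp0:2 pp1:3 pp2:1
Op 4: fork(P2) -> P3. 3 ppages; refcounts: pp0:3 pp1:4 pp2:1
Op 5: write(P0, v0, 173). refcount(pp0)=3>1 -> COPY to pp3. 4 ppages; refcounts: pp0:2 pp1:4 pp2:1 pp3:1
Op 6: read(P1, v1) -> 48. No state change.
Op 7: read(P1, v1) -> 48. No state change.
Op 8: write(P1, v0, 187). refcount(pp2)=1 -> write in place. 4 ppages; refcounts: pp0:2 pp1:4 pp2:1 pp3:1
P0: v0 -> pp3 = 173
P1: v0 -> pp2 = 187
P2: v0 -> pp0 = 48
P3: v0 -> pp0 = 48

Answer: 173 187 48 48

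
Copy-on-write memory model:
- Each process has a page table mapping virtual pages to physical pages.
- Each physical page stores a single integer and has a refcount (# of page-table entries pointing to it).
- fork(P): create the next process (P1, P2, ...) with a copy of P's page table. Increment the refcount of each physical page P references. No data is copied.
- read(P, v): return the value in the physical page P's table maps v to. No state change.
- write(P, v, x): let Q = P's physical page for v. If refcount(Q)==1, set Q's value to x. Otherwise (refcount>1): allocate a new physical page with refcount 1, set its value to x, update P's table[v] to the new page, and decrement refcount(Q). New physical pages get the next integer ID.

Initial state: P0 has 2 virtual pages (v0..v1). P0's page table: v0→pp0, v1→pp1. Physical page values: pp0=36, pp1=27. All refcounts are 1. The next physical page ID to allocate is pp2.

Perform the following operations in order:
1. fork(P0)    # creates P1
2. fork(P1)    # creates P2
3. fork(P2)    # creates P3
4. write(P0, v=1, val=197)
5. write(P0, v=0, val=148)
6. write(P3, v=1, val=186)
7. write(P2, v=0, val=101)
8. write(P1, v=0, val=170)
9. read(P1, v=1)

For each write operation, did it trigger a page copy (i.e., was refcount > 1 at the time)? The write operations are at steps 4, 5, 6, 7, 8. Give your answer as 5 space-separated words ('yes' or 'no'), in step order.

Op 1: fork(P0) -> P1. 2 ppages; refcounts: pp0:2 pp1:2
Op 2: fork(P1) -> P2. 2 ppages; refcounts: pp0:3 pp1:3
Op 3: fork(P2) -> P3. 2 ppages; refcounts: pp0:4 pp1:4
Op 4: write(P0, v1, 197). refcount(pp1)=4>1 -> COPY to pp2. 3 ppages; refcounts: pp0:4 pp1:3 pp2:1
Op 5: write(P0, v0, 148). refcount(pp0)=4>1 -> COPY to pp3. 4 ppages; refcounts: pp0:3 pp1:3 pp2:1 pp3:1
Op 6: write(P3, v1, 186). refcount(pp1)=3>1 -> COPY to pp4. 5 ppages; refcounts: pp0:3 pp1:2 pp2:1 pp3:1 pp4:1
Op 7: write(P2, v0, 101). refcount(pp0)=3>1 -> COPY to pp5. 6 ppages; refcounts: pp0:2 pp1:2 pp2:1 pp3:1 pp4:1 pp5:1
Op 8: write(P1, v0, 170). refcount(pp0)=2>1 -> COPY to pp6. 7 ppages; refcounts: pp0:1 pp1:2 pp2:1 pp3:1 pp4:1 pp5:1 pp6:1
Op 9: read(P1, v1) -> 27. No state change.

yes yes yes yes yes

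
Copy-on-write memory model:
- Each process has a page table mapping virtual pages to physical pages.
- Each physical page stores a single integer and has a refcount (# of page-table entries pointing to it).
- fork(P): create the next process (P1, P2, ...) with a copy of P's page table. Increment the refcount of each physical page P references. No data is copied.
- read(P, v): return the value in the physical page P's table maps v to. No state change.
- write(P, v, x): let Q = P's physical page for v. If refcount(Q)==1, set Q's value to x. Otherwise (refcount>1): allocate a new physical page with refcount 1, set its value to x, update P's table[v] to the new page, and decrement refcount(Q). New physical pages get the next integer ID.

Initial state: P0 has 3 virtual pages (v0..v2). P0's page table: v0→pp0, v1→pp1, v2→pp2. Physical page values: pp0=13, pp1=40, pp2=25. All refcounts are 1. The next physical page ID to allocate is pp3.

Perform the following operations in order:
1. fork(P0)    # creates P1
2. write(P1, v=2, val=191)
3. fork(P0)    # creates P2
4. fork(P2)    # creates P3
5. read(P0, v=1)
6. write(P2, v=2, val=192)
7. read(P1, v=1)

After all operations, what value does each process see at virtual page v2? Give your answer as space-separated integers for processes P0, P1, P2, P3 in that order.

Answer: 25 191 192 25

Derivation:
Op 1: fork(P0) -> P1. 3 ppages; refcounts: pp0:2 pp1:2 pp2:2
Op 2: write(P1, v2, 191). refcount(pp2)=2>1 -> COPY to pp3. 4 ppages; refcounts: pp0:2 pp1:2 pp2:1 pp3:1
Op 3: fork(P0) -> P2. 4 ppages; refcounts: pp0:3 pp1:3 pp2:2 pp3:1
Op 4: fork(P2) -> P3. 4 ppages; refcounts: pp0:4 pp1:4 pp2:3 pp3:1
Op 5: read(P0, v1) -> 40. No state change.
Op 6: write(P2, v2, 192). refcount(pp2)=3>1 -> COPY to pp4. 5 ppages; refcounts: pp0:4 pp1:4 pp2:2 pp3:1 pp4:1
Op 7: read(P1, v1) -> 40. No state change.
P0: v2 -> pp2 = 25
P1: v2 -> pp3 = 191
P2: v2 -> pp4 = 192
P3: v2 -> pp2 = 25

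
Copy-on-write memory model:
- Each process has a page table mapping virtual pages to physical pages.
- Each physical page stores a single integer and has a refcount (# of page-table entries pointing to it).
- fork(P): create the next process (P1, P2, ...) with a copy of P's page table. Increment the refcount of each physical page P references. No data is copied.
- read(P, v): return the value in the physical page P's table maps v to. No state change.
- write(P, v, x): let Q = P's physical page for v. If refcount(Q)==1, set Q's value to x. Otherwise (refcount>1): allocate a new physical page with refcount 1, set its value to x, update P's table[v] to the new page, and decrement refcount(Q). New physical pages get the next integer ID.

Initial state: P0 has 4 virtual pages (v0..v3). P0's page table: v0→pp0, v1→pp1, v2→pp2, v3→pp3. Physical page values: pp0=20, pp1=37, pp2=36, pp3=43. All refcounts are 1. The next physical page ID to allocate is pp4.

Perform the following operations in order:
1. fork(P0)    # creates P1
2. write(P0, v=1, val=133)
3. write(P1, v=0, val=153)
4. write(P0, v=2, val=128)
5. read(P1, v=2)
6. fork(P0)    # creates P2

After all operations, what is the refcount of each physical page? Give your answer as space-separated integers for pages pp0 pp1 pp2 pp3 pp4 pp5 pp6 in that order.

Op 1: fork(P0) -> P1. 4 ppages; refcounts: pp0:2 pp1:2 pp2:2 pp3:2
Op 2: write(P0, v1, 133). refcount(pp1)=2>1 -> COPY to pp4. 5 ppages; refcounts: pp0:2 pp1:1 pp2:2 pp3:2 pp4:1
Op 3: write(P1, v0, 153). refcount(pp0)=2>1 -> COPY to pp5. 6 ppages; refcounts: pp0:1 pp1:1 pp2:2 pp3:2 pp4:1 pp5:1
Op 4: write(P0, v2, 128). refcount(pp2)=2>1 -> COPY to pp6. 7 ppages; refcounts: pp0:1 pp1:1 pp2:1 pp3:2 pp4:1 pp5:1 pp6:1
Op 5: read(P1, v2) -> 36. No state change.
Op 6: fork(P0) -> P2. 7 ppages; refcounts: pp0:2 pp1:1 pp2:1 pp3:3 pp4:2 pp5:1 pp6:2

Answer: 2 1 1 3 2 1 2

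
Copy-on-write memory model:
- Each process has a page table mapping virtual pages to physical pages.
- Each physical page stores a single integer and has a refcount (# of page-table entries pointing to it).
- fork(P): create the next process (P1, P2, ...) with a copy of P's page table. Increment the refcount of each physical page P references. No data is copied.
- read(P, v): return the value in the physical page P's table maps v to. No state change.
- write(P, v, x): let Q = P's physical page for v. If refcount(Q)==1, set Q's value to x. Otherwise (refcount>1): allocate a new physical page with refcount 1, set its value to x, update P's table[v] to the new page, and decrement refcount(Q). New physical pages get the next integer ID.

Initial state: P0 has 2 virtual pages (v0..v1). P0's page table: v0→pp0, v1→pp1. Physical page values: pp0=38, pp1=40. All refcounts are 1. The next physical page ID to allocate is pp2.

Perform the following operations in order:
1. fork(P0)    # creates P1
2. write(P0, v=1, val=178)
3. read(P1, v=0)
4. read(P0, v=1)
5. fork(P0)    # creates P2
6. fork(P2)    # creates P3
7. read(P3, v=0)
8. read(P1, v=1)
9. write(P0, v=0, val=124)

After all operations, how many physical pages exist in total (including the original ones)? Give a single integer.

Answer: 4

Derivation:
Op 1: fork(P0) -> P1. 2 ppages; refcounts: pp0:2 pp1:2
Op 2: write(P0, v1, 178). refcount(pp1)=2>1 -> COPY to pp2. 3 ppages; refcounts: pp0:2 pp1:1 pp2:1
Op 3: read(P1, v0) -> 38. No state change.
Op 4: read(P0, v1) -> 178. No state change.
Op 5: fork(P0) -> P2. 3 ppages; refcounts: pp0:3 pp1:1 pp2:2
Op 6: fork(P2) -> P3. 3 ppages; refcounts: pp0:4 pp1:1 pp2:3
Op 7: read(P3, v0) -> 38. No state change.
Op 8: read(P1, v1) -> 40. No state change.
Op 9: write(P0, v0, 124). refcount(pp0)=4>1 -> COPY to pp3. 4 ppages; refcounts: pp0:3 pp1:1 pp2:3 pp3:1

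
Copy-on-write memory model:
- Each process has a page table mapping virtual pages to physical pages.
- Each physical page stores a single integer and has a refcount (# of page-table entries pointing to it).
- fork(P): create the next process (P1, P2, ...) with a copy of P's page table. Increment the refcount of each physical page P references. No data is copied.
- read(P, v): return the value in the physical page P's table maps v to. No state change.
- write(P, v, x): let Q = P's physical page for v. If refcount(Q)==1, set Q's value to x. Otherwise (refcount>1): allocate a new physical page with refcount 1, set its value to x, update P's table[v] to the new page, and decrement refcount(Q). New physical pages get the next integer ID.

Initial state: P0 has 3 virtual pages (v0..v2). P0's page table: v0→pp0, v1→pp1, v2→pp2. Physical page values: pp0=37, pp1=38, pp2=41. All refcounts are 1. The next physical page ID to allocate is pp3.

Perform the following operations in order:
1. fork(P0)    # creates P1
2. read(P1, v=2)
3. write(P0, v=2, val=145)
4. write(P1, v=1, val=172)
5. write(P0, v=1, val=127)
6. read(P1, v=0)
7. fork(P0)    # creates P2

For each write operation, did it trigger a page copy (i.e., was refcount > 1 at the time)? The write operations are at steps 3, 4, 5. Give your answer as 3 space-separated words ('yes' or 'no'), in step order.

Op 1: fork(P0) -> P1. 3 ppages; refcounts: pp0:2 pp1:2 pp2:2
Op 2: read(P1, v2) -> 41. No state change.
Op 3: write(P0, v2, 145). refcount(pp2)=2>1 -> COPY to pp3. 4 ppages; refcounts: pp0:2 pp1:2 pp2:1 pp3:1
Op 4: write(P1, v1, 172). refcount(pp1)=2>1 -> COPY to pp4. 5 ppages; refcounts: pp0:2 pp1:1 pp2:1 pp3:1 pp4:1
Op 5: write(P0, v1, 127). refcount(pp1)=1 -> write in place. 5 ppages; refcounts: pp0:2 pp1:1 pp2:1 pp3:1 pp4:1
Op 6: read(P1, v0) -> 37. No state change.
Op 7: fork(P0) -> P2. 5 ppages; refcounts: pp0:3 pp1:2 pp2:1 pp3:2 pp4:1

yes yes no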